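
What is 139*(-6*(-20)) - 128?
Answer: 16552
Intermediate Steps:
139*(-6*(-20)) - 128 = 139*120 - 128 = 16680 - 128 = 16552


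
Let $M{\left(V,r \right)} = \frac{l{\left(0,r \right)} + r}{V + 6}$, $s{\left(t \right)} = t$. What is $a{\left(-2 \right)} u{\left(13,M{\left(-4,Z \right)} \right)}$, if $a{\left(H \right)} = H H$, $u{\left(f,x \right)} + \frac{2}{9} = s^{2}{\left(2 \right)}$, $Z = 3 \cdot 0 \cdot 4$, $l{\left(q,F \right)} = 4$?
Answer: $\frac{136}{9} \approx 15.111$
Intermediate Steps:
$Z = 0$ ($Z = 0 \cdot 4 = 0$)
$M{\left(V,r \right)} = \frac{4 + r}{6 + V}$ ($M{\left(V,r \right)} = \frac{4 + r}{V + 6} = \frac{4 + r}{6 + V}$)
$u{\left(f,x \right)} = \frac{34}{9}$ ($u{\left(f,x \right)} = - \frac{2}{9} + 2^{2} = - \frac{2}{9} + 4 = \frac{34}{9}$)
$a{\left(H \right)} = H^{2}$
$a{\left(-2 \right)} u{\left(13,M{\left(-4,Z \right)} \right)} = \left(-2\right)^{2} \cdot \frac{34}{9} = 4 \cdot \frac{34}{9} = \frac{136}{9}$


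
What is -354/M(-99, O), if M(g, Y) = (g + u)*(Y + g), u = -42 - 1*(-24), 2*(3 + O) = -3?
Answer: -236/8073 ≈ -0.029233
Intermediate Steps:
O = -9/2 (O = -3 + (½)*(-3) = -3 - 3/2 = -9/2 ≈ -4.5000)
u = -18 (u = -42 + 24 = -18)
M(g, Y) = (-18 + g)*(Y + g) (M(g, Y) = (g - 18)*(Y + g) = (-18 + g)*(Y + g))
-354/M(-99, O) = -354/((-99)² - 18*(-9/2) - 18*(-99) - 9/2*(-99)) = -354/(9801 + 81 + 1782 + 891/2) = -354/24219/2 = -354*2/24219 = -236/8073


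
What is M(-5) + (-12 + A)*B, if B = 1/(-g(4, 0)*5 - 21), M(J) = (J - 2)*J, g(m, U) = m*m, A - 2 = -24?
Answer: 3569/101 ≈ 35.337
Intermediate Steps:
A = -22 (A = 2 - 24 = -22)
g(m, U) = m²
M(J) = J*(-2 + J) (M(J) = (-2 + J)*J = J*(-2 + J))
B = -1/101 (B = 1/(-1*4²*5 - 21) = 1/(-1*16*5 - 21) = 1/(-16*5 - 21) = 1/(-80 - 21) = 1/(-101) = -1/101 ≈ -0.0099010)
M(-5) + (-12 + A)*B = -5*(-2 - 5) + (-12 - 22)*(-1/101) = -5*(-7) - 34*(-1/101) = 35 + 34/101 = 3569/101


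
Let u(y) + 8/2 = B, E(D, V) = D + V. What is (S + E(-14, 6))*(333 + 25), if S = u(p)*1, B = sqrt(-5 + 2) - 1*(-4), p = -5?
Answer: -2864 + 358*I*sqrt(3) ≈ -2864.0 + 620.07*I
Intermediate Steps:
B = 4 + I*sqrt(3) (B = sqrt(-3) + 4 = I*sqrt(3) + 4 = 4 + I*sqrt(3) ≈ 4.0 + 1.732*I)
u(y) = I*sqrt(3) (u(y) = -4 + (4 + I*sqrt(3)) = I*sqrt(3))
S = I*sqrt(3) (S = (I*sqrt(3))*1 = I*sqrt(3) ≈ 1.732*I)
(S + E(-14, 6))*(333 + 25) = (I*sqrt(3) + (-14 + 6))*(333 + 25) = (I*sqrt(3) - 8)*358 = (-8 + I*sqrt(3))*358 = -2864 + 358*I*sqrt(3)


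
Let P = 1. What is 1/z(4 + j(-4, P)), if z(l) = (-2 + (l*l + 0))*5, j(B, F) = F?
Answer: 1/115 ≈ 0.0086956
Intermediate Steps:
z(l) = -10 + 5*l**2 (z(l) = (-2 + (l**2 + 0))*5 = (-2 + l**2)*5 = -10 + 5*l**2)
1/z(4 + j(-4, P)) = 1/(-10 + 5*(4 + 1)**2) = 1/(-10 + 5*5**2) = 1/(-10 + 5*25) = 1/(-10 + 125) = 1/115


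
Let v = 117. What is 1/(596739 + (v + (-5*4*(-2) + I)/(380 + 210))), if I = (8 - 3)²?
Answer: 118/70429021 ≈ 1.6754e-6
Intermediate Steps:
I = 25 (I = 5² = 25)
1/(596739 + (v + (-5*4*(-2) + I)/(380 + 210))) = 1/(596739 + (117 + (-5*4*(-2) + 25)/(380 + 210))) = 1/(596739 + (117 + (-20*(-2) + 25)/590)) = 1/(596739 + (117 + (40 + 25)/590)) = 1/(596739 + (117 + (1/590)*65)) = 1/(596739 + (117 + 13/118)) = 1/(596739 + 13819/118) = 1/(70429021/118) = 118/70429021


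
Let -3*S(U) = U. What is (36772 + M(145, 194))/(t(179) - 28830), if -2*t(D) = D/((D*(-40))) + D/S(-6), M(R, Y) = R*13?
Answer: -3092560/2309979 ≈ -1.3388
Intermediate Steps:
M(R, Y) = 13*R
S(U) = -U/3
t(D) = 1/80 - D/4 (t(D) = -(D/((D*(-40))) + D/((-⅓*(-6))))/2 = -(D/((-40*D)) + D/2)/2 = -(D*(-1/(40*D)) + D*(½))/2 = -(-1/40 + D/2)/2 = 1/80 - D/4)
(36772 + M(145, 194))/(t(179) - 28830) = (36772 + 13*145)/((1/80 - ¼*179) - 28830) = (36772 + 1885)/((1/80 - 179/4) - 28830) = 38657/(-3579/80 - 28830) = 38657/(-2309979/80) = 38657*(-80/2309979) = -3092560/2309979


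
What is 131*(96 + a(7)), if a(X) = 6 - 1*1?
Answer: 13231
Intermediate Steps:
a(X) = 5 (a(X) = 6 - 1 = 5)
131*(96 + a(7)) = 131*(96 + 5) = 131*101 = 13231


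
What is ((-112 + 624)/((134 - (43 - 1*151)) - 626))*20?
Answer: -80/3 ≈ -26.667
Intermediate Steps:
((-112 + 624)/((134 - (43 - 1*151)) - 626))*20 = (512/((134 - (43 - 151)) - 626))*20 = (512/((134 - 1*(-108)) - 626))*20 = (512/((134 + 108) - 626))*20 = (512/(242 - 626))*20 = (512/(-384))*20 = (512*(-1/384))*20 = -4/3*20 = -80/3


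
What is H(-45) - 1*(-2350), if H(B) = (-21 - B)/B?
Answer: 35242/15 ≈ 2349.5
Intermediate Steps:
H(B) = (-21 - B)/B
H(-45) - 1*(-2350) = (-21 - 1*(-45))/(-45) - 1*(-2350) = -(-21 + 45)/45 + 2350 = -1/45*24 + 2350 = -8/15 + 2350 = 35242/15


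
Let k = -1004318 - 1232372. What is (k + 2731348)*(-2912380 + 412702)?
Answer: -1236485720124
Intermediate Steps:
k = -2236690
(k + 2731348)*(-2912380 + 412702) = (-2236690 + 2731348)*(-2912380 + 412702) = 494658*(-2499678) = -1236485720124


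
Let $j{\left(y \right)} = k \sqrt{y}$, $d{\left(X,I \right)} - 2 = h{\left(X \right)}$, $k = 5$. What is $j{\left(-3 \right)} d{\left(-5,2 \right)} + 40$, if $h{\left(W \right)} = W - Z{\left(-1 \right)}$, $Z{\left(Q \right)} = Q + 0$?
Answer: $40 - 10 i \sqrt{3} \approx 40.0 - 17.32 i$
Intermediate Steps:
$Z{\left(Q \right)} = Q$
$h{\left(W \right)} = 1 + W$ ($h{\left(W \right)} = W - -1 = W + 1 = 1 + W$)
$d{\left(X,I \right)} = 3 + X$ ($d{\left(X,I \right)} = 2 + \left(1 + X\right) = 3 + X$)
$j{\left(y \right)} = 5 \sqrt{y}$
$j{\left(-3 \right)} d{\left(-5,2 \right)} + 40 = 5 \sqrt{-3} \left(3 - 5\right) + 40 = 5 i \sqrt{3} \left(-2\right) + 40 = - 10 i \sqrt{3} + 40 = 40 - 10 i \sqrt{3}$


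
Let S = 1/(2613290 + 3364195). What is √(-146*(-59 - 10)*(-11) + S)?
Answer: I*√439935605320656185/1992495 ≈ 332.89*I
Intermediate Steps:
S = 1/5977485 ≈ 1.6729e-7
√(-146*(-59 - 10)*(-11) + S) = √(-146*(-59 - 10)*(-11) + 1/5977485) = √(-(-10074)*(-11) + 1/5977485) = √(-146*759 + 1/5977485) = √(-110814 + 1/5977485) = √(-662389022789/5977485) = I*√439935605320656185/1992495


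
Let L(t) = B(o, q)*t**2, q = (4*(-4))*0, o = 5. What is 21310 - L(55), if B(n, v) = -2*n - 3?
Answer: 60635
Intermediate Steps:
q = 0 (q = -16*0 = 0)
B(n, v) = -3 - 2*n
L(t) = -13*t**2 (L(t) = (-3 - 2*5)*t**2 = (-3 - 10)*t**2 = -13*t**2)
21310 - L(55) = 21310 - (-13)*55**2 = 21310 - (-13)*3025 = 21310 - 1*(-39325) = 21310 + 39325 = 60635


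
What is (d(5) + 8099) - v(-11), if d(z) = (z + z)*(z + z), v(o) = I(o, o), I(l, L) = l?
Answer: 8210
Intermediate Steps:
v(o) = o
d(z) = 4*z**2 (d(z) = (2*z)*(2*z) = 4*z**2)
(d(5) + 8099) - v(-11) = (4*5**2 + 8099) - 1*(-11) = (4*25 + 8099) + 11 = (100 + 8099) + 11 = 8199 + 11 = 8210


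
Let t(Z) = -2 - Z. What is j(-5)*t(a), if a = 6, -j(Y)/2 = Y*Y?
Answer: 400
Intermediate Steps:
j(Y) = -2*Y**2 (j(Y) = -2*Y*Y = -2*Y**2)
j(-5)*t(a) = (-2*(-5)**2)*(-2 - 1*6) = (-2*25)*(-2 - 6) = -50*(-8) = 400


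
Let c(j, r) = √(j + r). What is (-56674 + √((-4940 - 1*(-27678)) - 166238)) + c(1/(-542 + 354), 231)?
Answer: -56674 + √2041069/94 + 10*I*√1435 ≈ -56659.0 + 378.81*I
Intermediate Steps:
(-56674 + √((-4940 - 1*(-27678)) - 166238)) + c(1/(-542 + 354), 231) = (-56674 + √((-4940 - 1*(-27678)) - 166238)) + √(1/(-542 + 354) + 231) = (-56674 + √((-4940 + 27678) - 166238)) + √(1/(-188) + 231) = (-56674 + √(22738 - 166238)) + √(-1/188 + 231) = (-56674 + √(-143500)) + √(43427/188) = (-56674 + 10*I*√1435) + √2041069/94 = -56674 + √2041069/94 + 10*I*√1435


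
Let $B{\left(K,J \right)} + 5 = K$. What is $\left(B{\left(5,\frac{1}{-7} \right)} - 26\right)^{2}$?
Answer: $676$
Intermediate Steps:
$B{\left(K,J \right)} = -5 + K$
$\left(B{\left(5,\frac{1}{-7} \right)} - 26\right)^{2} = \left(\left(-5 + 5\right) - 26\right)^{2} = \left(0 - 26\right)^{2} = \left(-26\right)^{2} = 676$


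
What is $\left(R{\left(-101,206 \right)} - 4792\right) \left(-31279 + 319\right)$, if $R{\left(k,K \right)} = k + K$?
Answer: $145109520$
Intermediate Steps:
$R{\left(k,K \right)} = K + k$
$\left(R{\left(-101,206 \right)} - 4792\right) \left(-31279 + 319\right) = \left(\left(206 - 101\right) - 4792\right) \left(-31279 + 319\right) = \left(105 - 4792\right) \left(-30960\right) = \left(-4687\right) \left(-30960\right) = 145109520$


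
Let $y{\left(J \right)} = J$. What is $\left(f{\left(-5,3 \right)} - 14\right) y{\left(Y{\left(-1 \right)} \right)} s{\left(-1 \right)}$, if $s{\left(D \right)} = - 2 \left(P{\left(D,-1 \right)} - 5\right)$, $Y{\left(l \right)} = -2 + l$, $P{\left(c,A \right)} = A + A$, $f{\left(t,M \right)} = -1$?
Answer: $630$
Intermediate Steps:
$P{\left(c,A \right)} = 2 A$
$s{\left(D \right)} = 14$ ($s{\left(D \right)} = - 2 \left(2 \left(-1\right) - 5\right) = - 2 \left(-2 - 5\right) = \left(-2\right) \left(-7\right) = 14$)
$\left(f{\left(-5,3 \right)} - 14\right) y{\left(Y{\left(-1 \right)} \right)} s{\left(-1 \right)} = \left(-1 - 14\right) \left(-2 - 1\right) 14 = \left(-15\right) \left(-3\right) 14 = 45 \cdot 14 = 630$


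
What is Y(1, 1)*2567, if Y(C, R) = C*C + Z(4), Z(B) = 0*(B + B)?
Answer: 2567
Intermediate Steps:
Z(B) = 0 (Z(B) = 0*(2*B) = 0)
Y(C, R) = C**2 (Y(C, R) = C*C + 0 = C**2 + 0 = C**2)
Y(1, 1)*2567 = 1**2*2567 = 1*2567 = 2567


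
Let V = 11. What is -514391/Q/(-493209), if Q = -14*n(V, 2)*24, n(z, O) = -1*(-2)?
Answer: -514391/331436448 ≈ -0.0015520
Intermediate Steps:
n(z, O) = 2
Q = -672 (Q = -14*2*24 = -28*24 = -672)
-514391/Q/(-493209) = -514391/(-672)/(-493209) = -514391*(-1/672)*(-1/493209) = (514391/672)*(-1/493209) = -514391/331436448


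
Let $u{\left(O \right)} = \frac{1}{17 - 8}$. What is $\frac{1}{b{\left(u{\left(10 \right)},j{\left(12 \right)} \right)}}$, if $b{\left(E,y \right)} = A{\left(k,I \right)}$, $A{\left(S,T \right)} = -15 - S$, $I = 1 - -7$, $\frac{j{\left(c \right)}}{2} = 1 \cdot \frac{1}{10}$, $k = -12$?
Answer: $- \frac{1}{3} \approx -0.33333$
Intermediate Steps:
$u{\left(O \right)} = \frac{1}{9}$
$j{\left(c \right)} = \frac{1}{5}$ ($j{\left(c \right)} = 2 \cdot 1 \cdot \frac{1}{10} = 2 \cdot \frac{1}{10} = \frac{1}{5}$)
$I = 8$ ($I = 1 + 7 = 8$)
$b{\left(E,y \right)} = -3$ ($b{\left(E,y \right)} = -15 - -12 = -15 + 12 = -3$)
$\frac{1}{b{\left(u{\left(10 \right)},j{\left(12 \right)} \right)}} = \frac{1}{-3} = - \frac{1}{3}$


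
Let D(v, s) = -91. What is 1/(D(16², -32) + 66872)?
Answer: 1/66781 ≈ 1.4974e-5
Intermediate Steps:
1/(D(16², -32) + 66872) = 1/(-91 + 66872) = 1/66781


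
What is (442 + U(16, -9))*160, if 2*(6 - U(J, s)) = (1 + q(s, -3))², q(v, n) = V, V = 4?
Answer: 69680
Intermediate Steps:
q(v, n) = 4
U(J, s) = -13/2 (U(J, s) = 6 - (1 + 4)²/2 = 6 - ½*5² = 6 - ½*25 = 6 - 25/2 = -13/2)
(442 + U(16, -9))*160 = (442 - 13/2)*160 = (871/2)*160 = 69680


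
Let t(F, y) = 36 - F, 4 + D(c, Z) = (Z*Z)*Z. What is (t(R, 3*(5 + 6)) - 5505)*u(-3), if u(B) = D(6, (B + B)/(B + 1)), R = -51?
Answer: -124614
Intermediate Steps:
D(c, Z) = -4 + Z³ (D(c, Z) = -4 + (Z*Z)*Z = -4 + Z²*Z = -4 + Z³)
u(B) = -4 + 8*B³/(1 + B)³ (u(B) = -4 + ((B + B)/(B + 1))³ = -4 + ((2*B)/(1 + B))³ = -4 + (2*B/(1 + B))³ = -4 + 8*B³/(1 + B)³)
(t(R, 3*(5 + 6)) - 5505)*u(-3) = ((36 - 1*(-51)) - 5505)*(-4 + 8*(-3)³/(1 - 3)³) = ((36 + 51) - 5505)*(-4 + 8*(-27)/(-2)³) = (87 - 5505)*(-4 + 8*(-27)*(-⅛)) = -5418*(-4 + 27) = -5418*23 = -124614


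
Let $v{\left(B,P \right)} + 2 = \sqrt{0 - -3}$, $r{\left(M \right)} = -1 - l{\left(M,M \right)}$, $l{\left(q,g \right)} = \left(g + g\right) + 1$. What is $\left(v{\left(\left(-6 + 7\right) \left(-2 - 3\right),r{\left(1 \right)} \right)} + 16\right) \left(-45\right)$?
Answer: $-630 - 45 \sqrt{3} \approx -707.94$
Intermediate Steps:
$l{\left(q,g \right)} = 1 + 2 g$ ($l{\left(q,g \right)} = 2 g + 1 = 1 + 2 g$)
$r{\left(M \right)} = -2 - 2 M$ ($r{\left(M \right)} = -1 - \left(1 + 2 M\right) = -2 - 2 M$)
$v{\left(B,P \right)} = -2 + \sqrt{3}$ ($v{\left(B,P \right)} = -2 + \sqrt{0 - -3} = -2 + \sqrt{0 + 3} = -2 + \sqrt{3}$)
$\left(v{\left(\left(-6 + 7\right) \left(-2 - 3\right),r{\left(1 \right)} \right)} + 16\right) \left(-45\right) = \left(\left(-2 + \sqrt{3}\right) + 16\right) \left(-45\right) = \left(14 + \sqrt{3}\right) \left(-45\right) = -630 - 45 \sqrt{3}$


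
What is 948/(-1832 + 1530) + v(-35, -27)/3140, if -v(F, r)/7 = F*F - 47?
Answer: -1366753/237070 ≈ -5.7652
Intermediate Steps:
v(F, r) = 329 - 7*F**2 (v(F, r) = -7*(F*F - 47) = -7*(F**2 - 47) = -7*(-47 + F**2) = 329 - 7*F**2)
948/(-1832 + 1530) + v(-35, -27)/3140 = 948/(-1832 + 1530) + (329 - 7*(-35)**2)/3140 = 948/(-302) + (329 - 7*1225)*(1/3140) = 948*(-1/302) + (329 - 8575)*(1/3140) = -474/151 - 8246*1/3140 = -474/151 - 4123/1570 = -1366753/237070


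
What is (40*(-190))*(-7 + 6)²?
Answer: -7600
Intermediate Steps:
(40*(-190))*(-7 + 6)² = -7600*(-1)² = -7600*1 = -7600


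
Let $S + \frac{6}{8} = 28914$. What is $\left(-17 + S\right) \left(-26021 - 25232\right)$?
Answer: $- \frac{5924078005}{4} \approx -1.481 \cdot 10^{9}$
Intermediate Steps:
$S = \frac{115653}{4}$ ($S = - \frac{3}{4} + 28914 = \frac{115653}{4} \approx 28913.0$)
$\left(-17 + S\right) \left(-26021 - 25232\right) = \left(-17 + \frac{115653}{4}\right) \left(-26021 - 25232\right) = \frac{115585 \left(-26021 - 25232\right)}{4} = \frac{115585}{4} \left(-51253\right) = - \frac{5924078005}{4}$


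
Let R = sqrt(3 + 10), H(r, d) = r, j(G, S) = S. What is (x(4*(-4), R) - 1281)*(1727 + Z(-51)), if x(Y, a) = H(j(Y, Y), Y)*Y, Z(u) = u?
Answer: -1717900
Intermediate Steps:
R = sqrt(13) ≈ 3.6056
x(Y, a) = Y**2 (x(Y, a) = Y*Y = Y**2)
(x(4*(-4), R) - 1281)*(1727 + Z(-51)) = ((4*(-4))**2 - 1281)*(1727 - 51) = ((-16)**2 - 1281)*1676 = (256 - 1281)*1676 = -1025*1676 = -1717900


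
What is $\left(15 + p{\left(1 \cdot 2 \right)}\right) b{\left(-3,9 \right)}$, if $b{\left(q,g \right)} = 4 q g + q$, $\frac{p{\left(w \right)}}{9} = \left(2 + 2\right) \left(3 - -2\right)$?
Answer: $-21645$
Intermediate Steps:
$p{\left(w \right)} = 180$ ($p{\left(w \right)} = 9 \left(2 + 2\right) \left(3 - -2\right) = 9 \cdot 4 \left(3 + 2\right) = 9 \cdot 4 \cdot 5 = 9 \cdot 20 = 180$)
$b{\left(q,g \right)} = q + 4 g q$ ($b{\left(q,g \right)} = 4 g q + q = q + 4 g q$)
$\left(15 + p{\left(1 \cdot 2 \right)}\right) b{\left(-3,9 \right)} = \left(15 + 180\right) \left(- 3 \left(1 + 4 \cdot 9\right)\right) = 195 \left(- 3 \left(1 + 36\right)\right) = 195 \left(\left(-3\right) 37\right) = 195 \left(-111\right) = -21645$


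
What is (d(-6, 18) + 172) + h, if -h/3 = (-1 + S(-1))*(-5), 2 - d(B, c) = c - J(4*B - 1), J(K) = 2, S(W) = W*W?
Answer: 158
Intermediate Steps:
S(W) = W²
d(B, c) = 4 - c (d(B, c) = 2 - (c - 1*2) = 2 - (c - 2) = 2 - (-2 + c) = 2 + (2 - c) = 4 - c)
h = 0 (h = -3*(-1 + (-1)²)*(-5) = -3*(-1 + 1)*(-5) = -0*(-5) = -3*0 = 0)
(d(-6, 18) + 172) + h = ((4 - 1*18) + 172) + 0 = ((4 - 18) + 172) + 0 = (-14 + 172) + 0 = 158 + 0 = 158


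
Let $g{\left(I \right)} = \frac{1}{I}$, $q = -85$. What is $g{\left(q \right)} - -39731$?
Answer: $\frac{3377134}{85} \approx 39731.0$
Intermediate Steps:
$g{\left(q \right)} - -39731 = \frac{1}{-85} - -39731 = - \frac{1}{85} + 39731 = \frac{3377134}{85}$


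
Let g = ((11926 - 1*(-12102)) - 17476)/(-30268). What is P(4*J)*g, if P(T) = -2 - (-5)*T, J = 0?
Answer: 468/1081 ≈ 0.43293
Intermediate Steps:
g = -234/1081 (g = ((11926 + 12102) - 17476)*(-1/30268) = (24028 - 17476)*(-1/30268) = 6552*(-1/30268) = -234/1081 ≈ -0.21647)
P(T) = -2 + 5*T
P(4*J)*g = (-2 + 5*(4*0))*(-234/1081) = (-2 + 5*0)*(-234/1081) = (-2 + 0)*(-234/1081) = -2*(-234/1081) = 468/1081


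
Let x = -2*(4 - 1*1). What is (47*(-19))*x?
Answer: 5358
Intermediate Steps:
x = -6 (x = -2*(4 - 1) = -2*3 = -6)
(47*(-19))*x = (47*(-19))*(-6) = -893*(-6) = 5358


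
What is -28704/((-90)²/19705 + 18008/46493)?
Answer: -57167420856/1590089 ≈ -35952.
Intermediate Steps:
-28704/((-90)²/19705 + 18008/46493) = -28704/(8100*(1/19705) + 18008*(1/46493)) = -28704/(1620/3941 + 18008/46493) = -28704/146288188/183228913 = -28704*183228913/146288188 = -57167420856/1590089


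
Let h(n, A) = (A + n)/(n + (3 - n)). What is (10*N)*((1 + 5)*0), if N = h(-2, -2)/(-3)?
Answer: 0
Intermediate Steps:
h(n, A) = A/3 + n/3 (h(n, A) = (A + n)/3 = (A + n)*(1/3) = A/3 + n/3)
N = 4/9 (N = ((1/3)*(-2) + (1/3)*(-2))/(-3) = (-2/3 - 2/3)*(-1/3) = -4/3*(-1/3) = 4/9 ≈ 0.44444)
(10*N)*((1 + 5)*0) = (10*(4/9))*((1 + 5)*0) = 40*(6*0)/9 = (40/9)*0 = 0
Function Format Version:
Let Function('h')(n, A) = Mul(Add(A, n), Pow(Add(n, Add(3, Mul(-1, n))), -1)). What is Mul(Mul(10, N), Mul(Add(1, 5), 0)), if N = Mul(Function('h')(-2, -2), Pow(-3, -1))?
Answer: 0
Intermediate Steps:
Function('h')(n, A) = Add(Mul(Rational(1, 3), A), Mul(Rational(1, 3), n)) (Function('h')(n, A) = Mul(Add(A, n), Pow(3, -1)) = Mul(Add(A, n), Rational(1, 3)) = Add(Mul(Rational(1, 3), A), Mul(Rational(1, 3), n)))
N = Rational(4, 9) (N = Mul(Add(Mul(Rational(1, 3), -2), Mul(Rational(1, 3), -2)), Pow(-3, -1)) = Mul(Add(Rational(-2, 3), Rational(-2, 3)), Rational(-1, 3)) = Mul(Rational(-4, 3), Rational(-1, 3)) = Rational(4, 9) ≈ 0.44444)
Mul(Mul(10, N), Mul(Add(1, 5), 0)) = Mul(Mul(10, Rational(4, 9)), Mul(Add(1, 5), 0)) = Mul(Rational(40, 9), Mul(6, 0)) = Mul(Rational(40, 9), 0) = 0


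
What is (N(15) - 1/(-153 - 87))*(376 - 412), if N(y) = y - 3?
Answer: -8643/20 ≈ -432.15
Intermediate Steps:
N(y) = -3 + y
(N(15) - 1/(-153 - 87))*(376 - 412) = ((-3 + 15) - 1/(-153 - 87))*(376 - 412) = (12 - 1/(-240))*(-36) = (12 - 1*(-1/240))*(-36) = (12 + 1/240)*(-36) = (2881/240)*(-36) = -8643/20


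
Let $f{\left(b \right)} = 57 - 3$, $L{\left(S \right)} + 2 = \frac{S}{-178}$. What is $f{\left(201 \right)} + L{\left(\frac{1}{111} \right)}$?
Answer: $\frac{1027415}{19758} \approx 52.0$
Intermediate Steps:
$L{\left(S \right)} = -2 - \frac{S}{178}$ ($L{\left(S \right)} = -2 + \frac{S}{-178} = -2 + S \left(- \frac{1}{178}\right) = -2 - \frac{S}{178}$)
$f{\left(b \right)} = 54$ ($f{\left(b \right)} = 57 - 3 = 54$)
$f{\left(201 \right)} + L{\left(\frac{1}{111} \right)} = 54 - \left(2 + \frac{1}{178 \cdot 111}\right) = 54 - \frac{39517}{19758} = \frac{1027415}{19758}$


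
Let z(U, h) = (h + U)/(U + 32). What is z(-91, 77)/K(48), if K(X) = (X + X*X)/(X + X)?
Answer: 4/413 ≈ 0.0096852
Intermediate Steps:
z(U, h) = (U + h)/(32 + U)
K(X) = (X + X²)/(2*X) (K(X) = (X + X²)/((2*X)) = (X + X²)*(1/(2*X)) = (X + X²)/(2*X))
z(-91, 77)/K(48) = ((-91 + 77)/(32 - 91))/(½ + (½)*48) = (-14/(-59))/(½ + 24) = (-1/59*(-14))/(49/2) = (14/59)*(2/49) = 4/413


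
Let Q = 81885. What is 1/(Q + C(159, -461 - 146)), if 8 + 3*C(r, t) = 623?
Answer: 1/82090 ≈ 1.2182e-5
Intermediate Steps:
C(r, t) = 205 (C(r, t) = -8/3 + (⅓)*623 = -8/3 + 623/3 = 205)
1/(Q + C(159, -461 - 146)) = 1/(81885 + 205) = 1/82090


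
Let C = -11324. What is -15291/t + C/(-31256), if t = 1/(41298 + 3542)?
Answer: -5357656907329/7814 ≈ -6.8565e+8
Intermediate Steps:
t = 1/44840 ≈ 2.2302e-5
-15291/t + C/(-31256) = -15291/1/44840 - 11324/(-31256) = -15291*44840 - 11324*(-1/31256) = -685648440 + 2831/7814 = -5357656907329/7814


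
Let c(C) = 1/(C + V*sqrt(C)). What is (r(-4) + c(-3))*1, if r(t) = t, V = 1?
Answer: -17/4 - I*sqrt(3)/12 ≈ -4.25 - 0.14434*I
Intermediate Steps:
c(C) = 1/(C + sqrt(C)) (c(C) = 1/(C + 1*sqrt(C)) = 1/(C + sqrt(C)))
(r(-4) + c(-3))*1 = (-4 + 1/(-3 + sqrt(-3)))*1 = (-4 + 1/(-3 + I*sqrt(3)))*1 = -4 + 1/(-3 + I*sqrt(3))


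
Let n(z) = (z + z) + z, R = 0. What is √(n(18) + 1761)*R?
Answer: 0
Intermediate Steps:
n(z) = 3*z (n(z) = 2*z + z = 3*z)
√(n(18) + 1761)*R = √(3*18 + 1761)*0 = √(54 + 1761)*0 = √1815*0 = (11*√15)*0 = 0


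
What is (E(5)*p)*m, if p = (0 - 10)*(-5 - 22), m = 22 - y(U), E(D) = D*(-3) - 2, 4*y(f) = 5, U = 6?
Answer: -190485/2 ≈ -95243.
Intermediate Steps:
y(f) = 5/4 (y(f) = (¼)*5 = 5/4)
E(D) = -2 - 3*D (E(D) = -3*D - 2 = -2 - 3*D)
m = 83/4 (m = 22 - 1*5/4 = 22 - 5/4 = 83/4 ≈ 20.750)
p = 270 (p = -10*(-27) = 270)
(E(5)*p)*m = ((-2 - 3*5)*270)*(83/4) = ((-2 - 15)*270)*(83/4) = -17*270*(83/4) = -4590*83/4 = -190485/2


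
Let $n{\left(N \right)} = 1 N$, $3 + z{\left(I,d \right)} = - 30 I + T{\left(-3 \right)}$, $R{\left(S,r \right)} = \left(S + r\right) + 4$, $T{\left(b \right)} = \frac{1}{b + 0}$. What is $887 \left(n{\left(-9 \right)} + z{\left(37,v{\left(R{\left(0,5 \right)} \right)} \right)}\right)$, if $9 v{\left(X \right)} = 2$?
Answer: $- \frac{2986529}{3} \approx -9.9551 \cdot 10^{5}$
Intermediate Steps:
$T{\left(b \right)} = \frac{1}{b}$
$R{\left(S,r \right)} = 4 + S + r$
$v{\left(X \right)} = \frac{2}{9}$ ($v{\left(X \right)} = \frac{1}{9} \cdot 2 = \frac{2}{9}$)
$z{\left(I,d \right)} = - \frac{10}{3} - 30 I$ ($z{\left(I,d \right)} = -3 - \left(\frac{1}{3} + 30 I\right) = - \frac{10}{3} - 30 I$)
$n{\left(N \right)} = N$
$887 \left(n{\left(-9 \right)} + z{\left(37,v{\left(R{\left(0,5 \right)} \right)} \right)}\right) = 887 \left(-9 - \frac{3340}{3}\right) = 887 \left(- \frac{3367}{3}\right) = - \frac{2986529}{3}$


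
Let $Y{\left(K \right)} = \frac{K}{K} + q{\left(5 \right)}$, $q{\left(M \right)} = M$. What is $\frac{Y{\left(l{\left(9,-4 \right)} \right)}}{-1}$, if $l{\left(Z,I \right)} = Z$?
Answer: $-6$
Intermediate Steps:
$Y{\left(K \right)} = 6$ ($Y{\left(K \right)} = \frac{K}{K} + 5 = 1 + 5 = 6$)
$\frac{Y{\left(l{\left(9,-4 \right)} \right)}}{-1} = \frac{1}{-1} \cdot 6 = \left(-1\right) 6 = -6$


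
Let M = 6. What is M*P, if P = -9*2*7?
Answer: -756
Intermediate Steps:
P = -126 (P = -18*7 = -126)
M*P = 6*(-126) = -756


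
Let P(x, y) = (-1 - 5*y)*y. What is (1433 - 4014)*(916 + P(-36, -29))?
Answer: 8414060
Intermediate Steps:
P(x, y) = y*(-1 - 5*y)
(1433 - 4014)*(916 + P(-36, -29)) = (1433 - 4014)*(916 - 1*(-29)*(1 + 5*(-29))) = -2581*(916 - 1*(-29)*(1 - 145)) = -2581*(916 - 1*(-29)*(-144)) = -2581*(916 - 4176) = -2581*(-3260) = 8414060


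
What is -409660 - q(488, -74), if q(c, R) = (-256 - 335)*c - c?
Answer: -120764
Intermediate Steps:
q(c, R) = -592*c (q(c, R) = -591*c - c = -592*c)
-409660 - q(488, -74) = -409660 - (-592)*488 = -409660 - 1*(-288896) = -409660 + 288896 = -120764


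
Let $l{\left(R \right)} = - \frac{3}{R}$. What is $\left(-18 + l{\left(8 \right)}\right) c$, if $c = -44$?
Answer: $\frac{1617}{2} \approx 808.5$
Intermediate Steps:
$\left(-18 + l{\left(8 \right)}\right) c = \left(-18 - \frac{3}{8}\right) \left(-44\right) = \left(- \frac{147}{8}\right) \left(-44\right) = \frac{1617}{2}$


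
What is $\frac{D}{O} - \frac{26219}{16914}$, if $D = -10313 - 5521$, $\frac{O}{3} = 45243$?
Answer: $- \frac{425166103}{255080034} \approx -1.6668$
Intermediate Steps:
$O = 135729$ ($O = 3 \cdot 45243 = 135729$)
$D = -15834$ ($D = -10313 - 5521 = -15834$)
$\frac{D}{O} - \frac{26219}{16914} = - \frac{15834}{135729} - \frac{26219}{16914} = \left(-15834\right) \frac{1}{135729} - \frac{26219}{16914} = - \frac{5278}{45243} - \frac{26219}{16914} = - \frac{425166103}{255080034}$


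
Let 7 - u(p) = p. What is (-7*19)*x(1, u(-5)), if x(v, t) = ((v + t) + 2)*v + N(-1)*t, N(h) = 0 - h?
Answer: -3591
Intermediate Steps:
u(p) = 7 - p
N(h) = -h
x(v, t) = t + v*(2 + t + v) (x(v, t) = ((v + t) + 2)*v + (-1*(-1))*t = ((t + v) + 2)*v + 1*t = (2 + t + v)*v + t = v*(2 + t + v) + t = t + v*(2 + t + v))
(-7*19)*x(1, u(-5)) = (-7*19)*((7 - 1*(-5)) + 1² + 2*1 + (7 - 1*(-5))*1) = -133*((7 + 5) + 1 + 2 + (7 + 5)*1) = -133*(12 + 1 + 2 + 12*1) = -133*(12 + 1 + 2 + 12) = -133*27 = -3591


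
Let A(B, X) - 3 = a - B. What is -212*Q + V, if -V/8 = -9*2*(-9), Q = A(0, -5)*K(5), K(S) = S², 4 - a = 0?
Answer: -38396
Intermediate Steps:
a = 4 (a = 4 - 1*0 = 4 + 0 = 4)
A(B, X) = 7 - B (A(B, X) = 3 + (4 - B) = 7 - B)
Q = 175 (Q = (7 - 1*0)*5² = (7 + 0)*25 = 7*25 = 175)
V = -1296 (V = -8*(-9*2)*(-9) = -(-144)*(-9) = -8*162 = -1296)
-212*Q + V = -212*175 - 1296 = -37100 - 1296 = -38396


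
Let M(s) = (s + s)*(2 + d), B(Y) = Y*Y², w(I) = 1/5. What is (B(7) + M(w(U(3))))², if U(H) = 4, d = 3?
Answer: 119025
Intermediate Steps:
w(I) = ⅕
B(Y) = Y³
M(s) = 10*s (M(s) = (s + s)*(2 + 3) = (2*s)*5 = 10*s)
(B(7) + M(w(U(3))))² = (7³ + 10*(⅕))² = (343 + 2)² = 345² = 119025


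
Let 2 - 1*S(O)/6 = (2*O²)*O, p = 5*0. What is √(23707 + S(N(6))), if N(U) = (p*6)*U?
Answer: √23719 ≈ 154.01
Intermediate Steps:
p = 0
N(U) = 0 (N(U) = (0*6)*U = 0*U = 0)
S(O) = 12 - 12*O³ (S(O) = 12 - 6*2*O²*O = 12 - 12*O³)
√(23707 + S(N(6))) = √(23707 + (12 - 12*0³)) = √(23707 + (12 - 12*0)) = √(23707 + (12 + 0)) = √(23707 + 12) = √23719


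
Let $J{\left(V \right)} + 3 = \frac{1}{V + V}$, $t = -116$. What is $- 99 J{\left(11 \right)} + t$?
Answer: $\frac{353}{2} \approx 176.5$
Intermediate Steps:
$J{\left(V \right)} = -3 + \frac{1}{2 V}$ ($J{\left(V \right)} = -3 + \frac{1}{V + V} = -3 + \frac{1}{2 V}$)
$- 99 J{\left(11 \right)} + t = - 99 \left(-3 + \frac{1}{2 \cdot 11}\right) - 116 = - 99 \left(-3 + \frac{1}{2} \cdot \frac{1}{11}\right) - 116 = - 99 \left(-3 + \frac{1}{22}\right) - 116 = \left(-99\right) \left(- \frac{65}{22}\right) - 116 = \frac{585}{2} - 116 = \frac{353}{2}$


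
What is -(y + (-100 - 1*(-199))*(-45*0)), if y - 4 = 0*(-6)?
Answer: -4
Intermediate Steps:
y = 4 (y = 4 + 0*(-6) = 4 + 0 = 4)
-(y + (-100 - 1*(-199))*(-45*0)) = -(4 + (-100 - 1*(-199))*(-45*0)) = -(4 + (-100 + 199)*0) = -(4 + 99*0) = -(4 + 0) = -1*4 = -4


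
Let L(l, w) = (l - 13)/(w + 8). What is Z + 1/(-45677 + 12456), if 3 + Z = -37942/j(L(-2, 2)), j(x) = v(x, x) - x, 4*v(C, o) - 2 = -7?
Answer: -5041984392/33221 ≈ -1.5177e+5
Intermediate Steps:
L(l, w) = (-13 + l)/(8 + w)
v(C, o) = -5/4 (v(C, o) = ½ + (¼)*(-7) = ½ - 7/4 = -5/4)
j(x) = -5/4 - x
Z = -151771 (Z = -3 - 37942/(-5/4 - (-13 - 2)/(8 + 2)) = -3 - 37942/(-5/4 - (-15)/10) = -3 - 37942/(-5/4 - 1*(-3/2)) = -3 - 37942/(-5/4 + 3/2) = -3 - 37942/¼ = -3 - 37942*4 = -3 - 151768 = -151771)
Z + 1/(-45677 + 12456) = -151771 + 1/(-45677 + 12456) = -151771 + 1/(-33221) = -151771 - 1/33221 = -5041984392/33221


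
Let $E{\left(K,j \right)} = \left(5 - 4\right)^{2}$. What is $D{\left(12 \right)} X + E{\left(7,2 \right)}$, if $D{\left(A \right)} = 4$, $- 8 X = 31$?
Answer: $- \frac{29}{2} \approx -14.5$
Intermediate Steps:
$X = - \frac{31}{8}$ ($X = \left(- \frac{1}{8}\right) 31 = - \frac{31}{8} \approx -3.875$)
$E{\left(K,j \right)} = 1$ ($E{\left(K,j \right)} = 1^{2} = 1$)
$D{\left(12 \right)} X + E{\left(7,2 \right)} = 4 \left(- \frac{31}{8}\right) + 1 = - \frac{31}{2} + 1 = - \frac{29}{2}$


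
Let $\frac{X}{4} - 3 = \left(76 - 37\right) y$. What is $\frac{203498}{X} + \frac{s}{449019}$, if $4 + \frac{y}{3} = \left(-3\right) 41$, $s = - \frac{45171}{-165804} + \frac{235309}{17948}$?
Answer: $- \frac{944147093410096771}{275705339562286704} \approx -3.4245$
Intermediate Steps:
$s = \frac{829706303}{61996879}$ ($s = \left(-45171\right) \left(- \frac{1}{165804}\right) + 235309 \cdot \frac{1}{17948} = \frac{15057}{55268} + \frac{235309}{17948} = \frac{829706303}{61996879} \approx 13.383$)
$y = -381$ ($y = -12 + 3 \left(\left(-3\right) 41\right) = -12 + 3 \left(-123\right) = -12 - 369 = -381$)
$X = -59424$ ($X = 12 + 4 \left(76 - 37\right) \left(-381\right) = 12 + 4 \cdot 39 \left(-381\right) = 12 + 4 \left(-14859\right) = 12 - 59436 = -59424$)
$\frac{203498}{X} + \frac{s}{449019} = \frac{203498}{-59424} + \frac{829706303}{61996879 \cdot 449019} = 203498 \left(- \frac{1}{59424}\right) + \frac{829706303}{61996879} \cdot \frac{1}{449019} = - \frac{101749}{29712} + \frac{829706303}{27837776611701} = - \frac{944147093410096771}{275705339562286704}$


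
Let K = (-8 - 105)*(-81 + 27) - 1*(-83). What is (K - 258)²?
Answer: 35129329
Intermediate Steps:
K = 6185 (K = -113*(-54) + 83 = 6102 + 83 = 6185)
(K - 258)² = (6185 - 258)² = 5927² = 35129329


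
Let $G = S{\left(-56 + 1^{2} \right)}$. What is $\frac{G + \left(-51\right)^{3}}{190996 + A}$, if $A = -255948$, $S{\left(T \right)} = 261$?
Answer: $\frac{66195}{32476} \approx 2.0383$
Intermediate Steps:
$G = 261$
$\frac{G + \left(-51\right)^{3}}{190996 + A} = \frac{261 + \left(-51\right)^{3}}{190996 - 255948} = \frac{261 - 132651}{-64952} = \left(-132390\right) \left(- \frac{1}{64952}\right) = \frac{66195}{32476}$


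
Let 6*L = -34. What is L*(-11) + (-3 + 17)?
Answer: 229/3 ≈ 76.333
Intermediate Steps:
L = -17/3 (L = (1/6)*(-34) = -17/3 ≈ -5.6667)
L*(-11) + (-3 + 17) = -17/3*(-11) + (-3 + 17) = 187/3 + 14 = 229/3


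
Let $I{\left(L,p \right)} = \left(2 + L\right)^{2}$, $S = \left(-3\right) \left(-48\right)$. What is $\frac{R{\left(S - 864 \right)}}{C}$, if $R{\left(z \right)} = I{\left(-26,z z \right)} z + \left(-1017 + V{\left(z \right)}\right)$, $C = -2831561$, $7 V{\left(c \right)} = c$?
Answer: $\frac{2910879}{19820927} \approx 0.14686$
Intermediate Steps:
$V{\left(c \right)} = \frac{c}{7}$
$S = 144$
$R{\left(z \right)} = -1017 + \frac{4033 z}{7}$ ($R{\left(z \right)} = \left(2 - 26\right)^{2} z + \left(-1017 + \frac{z}{7}\right) = \left(-24\right)^{2} z + \left(-1017 + \frac{z}{7}\right) = 576 z + \left(-1017 + \frac{z}{7}\right) = -1017 + \frac{4033 z}{7}$)
$\frac{R{\left(S - 864 \right)}}{C} = \frac{-1017 + \frac{4033 \left(144 - 864\right)}{7}}{-2831561} = \left(-1017 + \frac{4033}{7} \left(-720\right)\right) \left(- \frac{1}{2831561}\right) = \left(-1017 - \frac{2903760}{7}\right) \left(- \frac{1}{2831561}\right) = \left(- \frac{2910879}{7}\right) \left(- \frac{1}{2831561}\right) = \frac{2910879}{19820927}$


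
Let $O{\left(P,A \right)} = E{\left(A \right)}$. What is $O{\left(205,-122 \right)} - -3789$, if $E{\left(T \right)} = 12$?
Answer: $3801$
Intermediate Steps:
$O{\left(P,A \right)} = 12$
$O{\left(205,-122 \right)} - -3789 = 12 - -3789 = 12 + 3789 = 3801$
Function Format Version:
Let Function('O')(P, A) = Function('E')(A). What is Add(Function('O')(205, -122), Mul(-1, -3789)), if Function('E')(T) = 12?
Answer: 3801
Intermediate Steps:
Function('O')(P, A) = 12
Add(Function('O')(205, -122), Mul(-1, -3789)) = Add(12, Mul(-1, -3789)) = Add(12, 3789) = 3801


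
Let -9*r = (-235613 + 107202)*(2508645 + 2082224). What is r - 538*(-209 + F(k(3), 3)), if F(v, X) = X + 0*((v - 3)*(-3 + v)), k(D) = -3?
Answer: 589519076611/9 ≈ 6.5502e+10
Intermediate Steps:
F(v, X) = X (F(v, X) = X + 0*((-3 + v)*(-3 + v)) = X + 0*(-3 + v)² = X + 0 = X)
r = 589518079159/9 (r = -(-235613 + 107202)*(2508645 + 2082224)/9 = -(-128411)*4590869/9 = -⅑*(-589518079159) = 589518079159/9 ≈ 6.5502e+10)
r - 538*(-209 + F(k(3), 3)) = 589518079159/9 - 538*(-209 + 3) = 589518079159/9 - 538*(-206) = 589518079159/9 + 110828 = 589519076611/9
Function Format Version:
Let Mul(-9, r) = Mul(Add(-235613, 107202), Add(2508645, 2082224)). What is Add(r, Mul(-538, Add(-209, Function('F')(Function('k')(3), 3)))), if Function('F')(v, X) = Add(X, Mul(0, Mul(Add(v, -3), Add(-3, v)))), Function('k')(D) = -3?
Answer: Rational(589519076611, 9) ≈ 6.5502e+10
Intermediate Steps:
Function('F')(v, X) = X (Function('F')(v, X) = Add(X, Mul(0, Mul(Add(-3, v), Add(-3, v)))) = Add(X, Mul(0, Pow(Add(-3, v), 2))) = Add(X, 0) = X)
r = Rational(589518079159, 9) (r = Mul(Rational(-1, 9), Mul(Add(-235613, 107202), Add(2508645, 2082224))) = Mul(Rational(-1, 9), Mul(-128411, 4590869)) = Mul(Rational(-1, 9), -589518079159) = Rational(589518079159, 9) ≈ 6.5502e+10)
Add(r, Mul(-538, Add(-209, Function('F')(Function('k')(3), 3)))) = Add(Rational(589518079159, 9), Mul(-538, Add(-209, 3))) = Add(Rational(589518079159, 9), Mul(-538, -206)) = Add(Rational(589518079159, 9), 110828) = Rational(589519076611, 9)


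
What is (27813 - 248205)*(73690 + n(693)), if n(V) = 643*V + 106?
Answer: -114470502840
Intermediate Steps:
n(V) = 106 + 643*V
(27813 - 248205)*(73690 + n(693)) = (27813 - 248205)*(73690 + (106 + 643*693)) = -220392*(73690 + (106 + 445599)) = -220392*(73690 + 445705) = -220392*519395 = -114470502840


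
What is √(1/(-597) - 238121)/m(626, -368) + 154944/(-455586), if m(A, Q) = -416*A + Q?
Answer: -25824/75931 - I*√84868468086/155688048 ≈ -0.3401 - 0.0018712*I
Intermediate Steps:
m(A, Q) = Q - 416*A
√(1/(-597) - 238121)/m(626, -368) + 154944/(-455586) = √(1/(-597) - 238121)/(-368 - 416*626) + 154944/(-455586) = √(-1/597 - 238121)/(-368 - 260416) + 154944*(-1/455586) = √(-142158238/597)/(-260784) - 25824/75931 = (I*√84868468086/597)*(-1/260784) - 25824/75931 = -I*√84868468086/155688048 - 25824/75931 = -25824/75931 - I*√84868468086/155688048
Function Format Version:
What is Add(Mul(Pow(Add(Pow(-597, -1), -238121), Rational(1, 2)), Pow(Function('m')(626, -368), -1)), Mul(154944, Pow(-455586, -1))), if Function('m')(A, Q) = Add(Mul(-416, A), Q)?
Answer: Add(Rational(-25824, 75931), Mul(Rational(-1, 155688048), I, Pow(84868468086, Rational(1, 2)))) ≈ Add(-0.34010, Mul(-0.0018712, I))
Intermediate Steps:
Function('m')(A, Q) = Add(Q, Mul(-416, A))
Add(Mul(Pow(Add(Pow(-597, -1), -238121), Rational(1, 2)), Pow(Function('m')(626, -368), -1)), Mul(154944, Pow(-455586, -1))) = Add(Mul(Pow(Add(Pow(-597, -1), -238121), Rational(1, 2)), Pow(Add(-368, Mul(-416, 626)), -1)), Mul(154944, Pow(-455586, -1))) = Add(Mul(Pow(Add(Rational(-1, 597), -238121), Rational(1, 2)), Pow(Add(-368, -260416), -1)), Mul(154944, Rational(-1, 455586))) = Add(Mul(Pow(Rational(-142158238, 597), Rational(1, 2)), Pow(-260784, -1)), Rational(-25824, 75931)) = Add(Mul(Mul(Rational(1, 597), I, Pow(84868468086, Rational(1, 2))), Rational(-1, 260784)), Rational(-25824, 75931)) = Add(Mul(Rational(-1, 155688048), I, Pow(84868468086, Rational(1, 2))), Rational(-25824, 75931)) = Add(Rational(-25824, 75931), Mul(Rational(-1, 155688048), I, Pow(84868468086, Rational(1, 2))))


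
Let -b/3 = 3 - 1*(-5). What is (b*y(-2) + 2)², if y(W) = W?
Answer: 2500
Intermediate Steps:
b = -24 (b = -3*(3 - 1*(-5)) = -3*(3 + 5) = -3*8 = -24)
(b*y(-2) + 2)² = (-24*(-2) + 2)² = (48 + 2)² = 50² = 2500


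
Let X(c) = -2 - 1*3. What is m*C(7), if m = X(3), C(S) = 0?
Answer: 0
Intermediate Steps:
X(c) = -5 (X(c) = -2 - 3 = -5)
m = -5
m*C(7) = -5*0 = 0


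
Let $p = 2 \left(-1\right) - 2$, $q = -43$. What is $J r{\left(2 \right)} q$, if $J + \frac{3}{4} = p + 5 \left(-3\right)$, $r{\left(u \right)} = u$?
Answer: $\frac{3397}{2} \approx 1698.5$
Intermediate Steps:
$p = -4$ ($p = -2 - 2 = -4$)
$J = - \frac{79}{4}$ ($J = - \frac{3}{4} + \left(-4 + 5 \left(-3\right)\right) = - \frac{3}{4} - 19 = - \frac{79}{4} \approx -19.75$)
$J r{\left(2 \right)} q = \left(- \frac{79}{4}\right) 2 \left(-43\right) = \left(- \frac{79}{2}\right) \left(-43\right) = \frac{3397}{2}$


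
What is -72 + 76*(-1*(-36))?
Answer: 2664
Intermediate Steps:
-72 + 76*(-1*(-36)) = -72 + 76*36 = -72 + 2736 = 2664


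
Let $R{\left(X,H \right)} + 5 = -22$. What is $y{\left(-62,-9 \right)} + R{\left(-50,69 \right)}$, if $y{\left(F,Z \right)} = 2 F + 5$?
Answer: $-146$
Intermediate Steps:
$R{\left(X,H \right)} = -27$ ($R{\left(X,H \right)} = -5 - 22 = -27$)
$y{\left(F,Z \right)} = 5 + 2 F$
$y{\left(-62,-9 \right)} + R{\left(-50,69 \right)} = \left(5 + 2 \left(-62\right)\right) - 27 = \left(5 - 124\right) - 27 = -119 - 27 = -146$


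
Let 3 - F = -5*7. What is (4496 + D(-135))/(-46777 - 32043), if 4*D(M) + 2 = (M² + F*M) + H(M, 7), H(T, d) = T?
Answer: -15471/157640 ≈ -0.098141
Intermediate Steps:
F = 38 (F = 3 - (-5)*7 = 3 - 1*(-35) = 3 + 35 = 38)
D(M) = -½ + M²/4 + 39*M/4 (D(M) = -½ + ((M² + 38*M) + M)/4 = -½ + (M² + 39*M)/4 = -½ + (M²/4 + 39*M/4) = -½ + M²/4 + 39*M/4)
(4496 + D(-135))/(-46777 - 32043) = (4496 + (-½ + (¼)*(-135)² + (39/4)*(-135)))/(-46777 - 32043) = (4496 + (-½ + (¼)*18225 - 5265/4))/(-78820) = (4496 + (-½ + 18225/4 - 5265/4))*(-1/78820) = (4496 + 6479/2)*(-1/78820) = (15471/2)*(-1/78820) = -15471/157640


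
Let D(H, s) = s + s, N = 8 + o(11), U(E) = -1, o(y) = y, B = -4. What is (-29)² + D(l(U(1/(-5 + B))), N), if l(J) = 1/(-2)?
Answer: 879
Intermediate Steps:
N = 19 (N = 8 + 11 = 19)
l(J) = -½
D(H, s) = 2*s
(-29)² + D(l(U(1/(-5 + B))), N) = (-29)² + 2*19 = 841 + 38 = 879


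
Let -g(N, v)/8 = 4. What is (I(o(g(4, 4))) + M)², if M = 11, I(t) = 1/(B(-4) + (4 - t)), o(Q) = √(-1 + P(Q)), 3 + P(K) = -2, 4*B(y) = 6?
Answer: 3*(1804*√6 + 4075*I)/(44*√6 + 97*I) ≈ 124.36 + 1.5071*I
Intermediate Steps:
B(y) = 3/2 (B(y) = (¼)*6 = 3/2)
P(K) = -5 (P(K) = -3 - 2 = -5)
g(N, v) = -32 (g(N, v) = -8*4 = -32)
o(Q) = I*√6 (o(Q) = √(-1 - 5) = √(-6) = I*√6)
I(t) = 1/(11/2 - t) (I(t) = 1/(3/2 + (4 - t)) = 1/(11/2 - t))
(I(o(g(4, 4))) + M)² = (2/(11 - 2*I*√6) + 11)² = (11 + 2/(11 - 2*I*√6))²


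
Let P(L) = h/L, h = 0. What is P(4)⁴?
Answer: 0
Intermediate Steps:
P(L) = 0 (P(L) = 0/L = 0)
P(4)⁴ = 0⁴ = 0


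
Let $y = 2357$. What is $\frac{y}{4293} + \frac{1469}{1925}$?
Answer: $\frac{10843642}{8264025} \approx 1.3122$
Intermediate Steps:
$\frac{y}{4293} + \frac{1469}{1925} = \frac{2357}{4293} + \frac{1469}{1925} = \frac{10843642}{8264025}$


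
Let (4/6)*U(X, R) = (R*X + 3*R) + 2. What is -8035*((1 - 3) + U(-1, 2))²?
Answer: -393715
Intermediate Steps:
U(X, R) = 3 + 9*R/2 + 3*R*X/2 (U(X, R) = 3*((R*X + 3*R) + 2)/2 = 3*((3*R + R*X) + 2)/2 = 3*(2 + 3*R + R*X)/2 = 3 + 9*R/2 + 3*R*X/2)
-8035*((1 - 3) + U(-1, 2))² = -8035*((1 - 3) + (3 + (9/2)*2 + (3/2)*2*(-1)))² = -8035*(-2 + (3 + 9 - 3))² = -8035*(-2 + 9)² = -8035*7² = -8035*49 = -393715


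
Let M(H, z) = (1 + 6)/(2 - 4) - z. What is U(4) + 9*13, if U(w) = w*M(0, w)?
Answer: 87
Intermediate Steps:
M(H, z) = -7/2 - z (M(H, z) = 7/(-2) - z = 7*(-½) - z = -7/2 - z)
U(w) = w*(-7/2 - w)
U(4) + 9*13 = -½*4*(7 + 2*4) + 9*13 = -½*4*(7 + 8) + 117 = -½*4*15 + 117 = -30 + 117 = 87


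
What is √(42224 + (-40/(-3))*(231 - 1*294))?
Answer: 2*√10346 ≈ 203.43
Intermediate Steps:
√(42224 + (-40/(-3))*(231 - 1*294)) = √(42224 + (-40*(-⅓))*(231 - 294)) = √(42224 + (40/3)*(-63)) = √(42224 - 840) = √41384 = 2*√10346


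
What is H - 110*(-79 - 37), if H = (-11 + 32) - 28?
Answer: 12753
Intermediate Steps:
H = -7 (H = 21 - 28 = -7)
H - 110*(-79 - 37) = -7 - 110*(-79 - 37) = -7 - 110*(-116) = -7 + 12760 = 12753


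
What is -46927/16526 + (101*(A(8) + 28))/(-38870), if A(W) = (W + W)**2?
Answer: -1149042137/321182810 ≈ -3.5775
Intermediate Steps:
A(W) = 4*W**2 (A(W) = (2*W)**2 = 4*W**2)
-46927/16526 + (101*(A(8) + 28))/(-38870) = -46927/16526 + (101*(4*8**2 + 28))/(-38870) = -46927*1/16526 + (101*(4*64 + 28))*(-1/38870) = -46927/16526 + (101*(256 + 28))*(-1/38870) = -46927/16526 + (101*284)*(-1/38870) = -46927/16526 + 28684*(-1/38870) = -46927/16526 - 14342/19435 = -1149042137/321182810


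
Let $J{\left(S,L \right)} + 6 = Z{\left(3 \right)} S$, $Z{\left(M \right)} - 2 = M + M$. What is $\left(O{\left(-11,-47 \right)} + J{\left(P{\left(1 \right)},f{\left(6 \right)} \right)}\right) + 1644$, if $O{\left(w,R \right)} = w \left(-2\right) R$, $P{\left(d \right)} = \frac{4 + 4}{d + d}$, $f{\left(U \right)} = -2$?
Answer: $636$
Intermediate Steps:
$P{\left(d \right)} = \frac{4}{d}$ ($P{\left(d \right)} = \frac{8}{2 d} = 8 \frac{1}{2 d} = \frac{4}{d}$)
$Z{\left(M \right)} = 2 + 2 M$ ($Z{\left(M \right)} = 2 + \left(M + M\right) = 2 + 2 M$)
$O{\left(w,R \right)} = - 2 R w$ ($O{\left(w,R \right)} = - 2 w R = - 2 R w$)
$J{\left(S,L \right)} = -6 + 8 S$ ($J{\left(S,L \right)} = -6 + \left(2 + 2 \cdot 3\right) S = -6 + \left(2 + 6\right) S = -6 + 8 S$)
$\left(O{\left(-11,-47 \right)} + J{\left(P{\left(1 \right)},f{\left(6 \right)} \right)}\right) + 1644 = \left(\left(-2\right) \left(-47\right) \left(-11\right) - \left(6 - 8 \cdot \frac{4}{1}\right)\right) + 1644 = \left(-1034 - \left(6 - 8 \cdot 4 \cdot 1\right)\right) + 1644 = \left(-1034 + \left(-6 + 8 \cdot 4\right)\right) + 1644 = \left(-1034 + \left(-6 + 32\right)\right) + 1644 = \left(-1034 + 26\right) + 1644 = -1008 + 1644 = 636$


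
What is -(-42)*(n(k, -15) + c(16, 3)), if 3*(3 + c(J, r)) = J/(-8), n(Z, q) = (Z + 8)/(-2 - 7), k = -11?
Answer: -140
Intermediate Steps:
n(Z, q) = -8/9 - Z/9 (n(Z, q) = (8 + Z)/(-9) = (8 + Z)*(-⅑) = -8/9 - Z/9)
c(J, r) = -3 - J/24 (c(J, r) = -3 + (J/(-8))/3 = -3 + (J*(-⅛))/3 = -3 + (-J/8)/3 = -3 - J/24)
-(-42)*(n(k, -15) + c(16, 3)) = -(-42)*((-8/9 - ⅑*(-11)) + (-3 - 1/24*16)) = -(-42)*((-8/9 + 11/9) + (-3 - ⅔)) = -(-42)*(⅓ - 11/3) = -(-42)*(-10)/3 = -1*140 = -140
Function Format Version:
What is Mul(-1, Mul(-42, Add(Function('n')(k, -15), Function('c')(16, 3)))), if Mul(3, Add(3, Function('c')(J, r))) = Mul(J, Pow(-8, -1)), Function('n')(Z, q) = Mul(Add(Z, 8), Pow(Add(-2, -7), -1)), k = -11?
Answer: -140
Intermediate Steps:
Function('n')(Z, q) = Add(Rational(-8, 9), Mul(Rational(-1, 9), Z)) (Function('n')(Z, q) = Mul(Add(8, Z), Pow(-9, -1)) = Mul(Add(8, Z), Rational(-1, 9)) = Add(Rational(-8, 9), Mul(Rational(-1, 9), Z)))
Function('c')(J, r) = Add(-3, Mul(Rational(-1, 24), J)) (Function('c')(J, r) = Add(-3, Mul(Rational(1, 3), Mul(J, Pow(-8, -1)))) = Add(-3, Mul(Rational(1, 3), Mul(J, Rational(-1, 8)))) = Add(-3, Mul(Rational(1, 3), Mul(Rational(-1, 8), J))) = Add(-3, Mul(Rational(-1, 24), J)))
Mul(-1, Mul(-42, Add(Function('n')(k, -15), Function('c')(16, 3)))) = Mul(-1, Mul(-42, Add(Add(Rational(-8, 9), Mul(Rational(-1, 9), -11)), Add(-3, Mul(Rational(-1, 24), 16))))) = Mul(-1, Mul(-42, Add(Add(Rational(-8, 9), Rational(11, 9)), Add(-3, Rational(-2, 3))))) = Mul(-1, Mul(-42, Add(Rational(1, 3), Rational(-11, 3)))) = Mul(-1, Mul(-42, Rational(-10, 3))) = Mul(-1, 140) = -140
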